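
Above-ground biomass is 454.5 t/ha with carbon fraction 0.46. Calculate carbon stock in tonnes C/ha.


Formula: Carbon Stock = Biomass * Carbon Fraction
C = 454.5 t/ha * 0.46
C = 209.1 t C/ha

209.1


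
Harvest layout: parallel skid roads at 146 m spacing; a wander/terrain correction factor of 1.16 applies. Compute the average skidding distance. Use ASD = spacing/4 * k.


Formula: ASD = (spacing / 4) * correction
Uncorrected distance = spacing / 4 = 146 / 4 = 36.5 m
ASD = 36.5 * 1.16 = 42 m

42


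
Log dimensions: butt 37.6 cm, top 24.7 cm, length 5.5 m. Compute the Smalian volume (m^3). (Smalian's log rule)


Smalian: V = (A1 + A2)/2 * L,  A = pi*(D/200)^2
A1 = pi*(37.6/200)^2 = 0.111036 m^2
A2 = pi*(24.7/200)^2 = 0.047916 m^2
V = (0.111036+0.047916)/2*5.5 = 0.4371 m^3

0.4371


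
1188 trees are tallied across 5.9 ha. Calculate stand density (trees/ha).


Formula: Stand Density = N_trees / Area_ha
Density = 1188 trees / 5.9 ha
Density = 201 trees/ha

201


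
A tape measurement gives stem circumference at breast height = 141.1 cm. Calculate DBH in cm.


Formula: DBH = C / pi
DBH = 141.1 / pi
pi = 3.14159...
DBH = 44.9 cm

44.9


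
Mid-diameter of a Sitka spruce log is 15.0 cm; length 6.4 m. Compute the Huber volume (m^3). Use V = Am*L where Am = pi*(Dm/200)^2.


Huber: V = Am * L,  Am = pi*(Dm/200)^2
Am = pi*(15.0/200)^2 = 0.017671 m^2
V = 0.017671*6.4 = 0.1131 m^3

0.1131


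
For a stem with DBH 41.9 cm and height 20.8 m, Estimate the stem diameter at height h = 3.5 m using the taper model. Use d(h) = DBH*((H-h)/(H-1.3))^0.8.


Taper: d(h) = DBH * ((H - h) / (H - 1.3))^0.8
Numerator = H - h = 20.8 - 3.5 = 17.3 m
Denominator = H - 1.3 = 20.8 - 1.3 = 19.5 m
Ratio = 17.3 / 19.5 = 0.88718
d = 41.9 * 0.88718^0.8 = 38.1 cm

38.1


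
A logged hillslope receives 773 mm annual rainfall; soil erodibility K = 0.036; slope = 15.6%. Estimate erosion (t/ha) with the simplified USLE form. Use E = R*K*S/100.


Formula: E = R * K * S / 100  (simplified USLE)
R * K = 773 * 0.036 = 27.828
E = 27.828 * 15.6 / 100 = 4.34 t/ha

4.34


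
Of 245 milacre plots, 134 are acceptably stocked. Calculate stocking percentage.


Formula: Stocking % = stocked plots / total plots * 100
Stocking = 134 / 245 * 100
Stocking = 0.5469 * 100 = 54.7%

54.7


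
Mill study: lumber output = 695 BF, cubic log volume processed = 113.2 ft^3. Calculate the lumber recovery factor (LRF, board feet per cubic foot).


Formula: LRF = Lumber Output (BF) / Log Input (ft^3)
LRF = 695 BF / 113.2 ft^3
LRF = 6.14 BF/ft^3

6.14


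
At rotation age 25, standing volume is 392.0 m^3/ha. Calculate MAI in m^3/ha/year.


Formula: MAI = Total Volume / Stand Age
MAI = 392.0 m^3/ha / 25 years
MAI = 15.68 m^3/ha/year

15.68


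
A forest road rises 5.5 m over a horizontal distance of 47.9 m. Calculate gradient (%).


Formula: Gradient = rise / run * 100
Gradient = 5.5 / 47.9 * 100 = 11.5%

11.5


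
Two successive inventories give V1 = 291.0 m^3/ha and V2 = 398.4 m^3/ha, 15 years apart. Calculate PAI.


Formula: PAI = (V_T2 - V_T1) / (T2 - T1)
Volume increment = 398.4 - 291.0 = 107.4 m^3/ha
PAI = 107.4 / 15 = 7.16 m^3/ha/year

7.16


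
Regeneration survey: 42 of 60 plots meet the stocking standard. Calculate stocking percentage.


Formula: Stocking % = stocked plots / total plots * 100
Stocking = 42 / 60 * 100
Stocking = 0.7 * 100 = 70.0%

70.0


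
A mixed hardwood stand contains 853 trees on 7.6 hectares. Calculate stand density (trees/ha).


Formula: Stand Density = N_trees / Area_ha
Density = 853 trees / 7.6 ha
Density = 112 trees/ha

112


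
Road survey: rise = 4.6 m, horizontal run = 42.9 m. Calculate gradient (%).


Formula: Gradient = rise / run * 100
Gradient = 4.6 / 42.9 * 100 = 10.7%

10.7


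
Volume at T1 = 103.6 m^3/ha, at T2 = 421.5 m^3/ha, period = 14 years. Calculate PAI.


Formula: PAI = (V_T2 - V_T1) / (T2 - T1)
Volume increment = 421.5 - 103.6 = 317.9 m^3/ha
PAI = 317.9 / 14 = 22.71 m^3/ha/year

22.71


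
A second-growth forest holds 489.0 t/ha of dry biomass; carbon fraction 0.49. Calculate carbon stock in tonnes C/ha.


Formula: Carbon Stock = Biomass * Carbon Fraction
C = 489.0 t/ha * 0.49
C = 239.6 t C/ha

239.6


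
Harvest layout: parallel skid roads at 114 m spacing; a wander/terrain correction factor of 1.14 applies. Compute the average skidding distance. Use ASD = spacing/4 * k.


Formula: ASD = (spacing / 4) * correction
Uncorrected distance = spacing / 4 = 114 / 4 = 28.5 m
ASD = 28.5 * 1.14 = 32 m

32


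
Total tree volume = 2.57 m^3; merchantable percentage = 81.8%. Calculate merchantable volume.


Formula: MV = V_total * (merchantable_pct / 100)
Merchantable fraction = 81.8% / 100 = 0.818
MV = 2.57 m^3 * 0.818 = 2.102 m^3

2.102


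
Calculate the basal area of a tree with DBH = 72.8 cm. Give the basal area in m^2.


Formula: BA = pi * (DBH/2)^2 / 10000  (cm^2 to m^2)
Radius = DBH/2 = 72.8/2 = 36.4 cm
BA = pi * 36.4^2 / 10000
   = 4162.4846 cm^2 / 10000
   = 0.4162 m^2

0.4162


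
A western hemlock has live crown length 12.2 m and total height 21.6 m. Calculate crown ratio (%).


Formula: Crown Ratio = (Crown Length / Total Height) * 100
CR = (12.2 m / 21.6 m) * 100
CR = 0.5648 * 100 = 56.5%

56.5


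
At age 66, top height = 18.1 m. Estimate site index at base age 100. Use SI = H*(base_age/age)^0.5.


Formula: SI = H_dom * (base_age / age)^0.5
Age ratio = 100 / 66 = 1.51515
sqrt(age_ratio) = 1.23091
SI = 18.1 * 1.23091 = 22.3 m

22.3


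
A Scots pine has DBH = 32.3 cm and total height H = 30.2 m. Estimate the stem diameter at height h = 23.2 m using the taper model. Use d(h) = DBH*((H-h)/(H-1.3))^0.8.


Taper: d(h) = DBH * ((H - h) / (H - 1.3))^0.8
Numerator = H - h = 30.2 - 23.2 = 7.0 m
Denominator = H - 1.3 = 30.2 - 1.3 = 28.9 m
Ratio = 7.0 / 28.9 = 0.24221
d = 32.3 * 0.24221^0.8 = 10.4 cm

10.4


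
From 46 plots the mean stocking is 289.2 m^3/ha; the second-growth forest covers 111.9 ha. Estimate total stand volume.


Formula: Total Volume = Mean Volume per ha * Total Area
Total Volume = 289.2 m^3/ha * 111.9 ha
Total Volume = 32361 m^3

32361


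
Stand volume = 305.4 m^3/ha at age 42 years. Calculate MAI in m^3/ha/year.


Formula: MAI = Total Volume / Stand Age
MAI = 305.4 m^3/ha / 42 years
MAI = 7.27 m^3/ha/year

7.27


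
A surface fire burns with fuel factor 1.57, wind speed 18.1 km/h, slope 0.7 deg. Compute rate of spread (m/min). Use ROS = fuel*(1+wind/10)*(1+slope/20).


Formula: ROS = fuel * (1 + wind/10) * (1 + slope/20)
Wind factor = 1 + 18.1/10 = 2.81
Slope factor = 1 + 0.7/20 = 1.035
ROS = 1.57 * 2.81 * 1.035 = 4.57 m/min

4.57


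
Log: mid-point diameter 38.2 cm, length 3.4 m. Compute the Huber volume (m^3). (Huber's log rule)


Huber: V = Am * L,  Am = pi*(Dm/200)^2
Am = pi*(38.2/200)^2 = 0.114608 m^2
V = 0.114608*3.4 = 0.3897 m^3

0.3897


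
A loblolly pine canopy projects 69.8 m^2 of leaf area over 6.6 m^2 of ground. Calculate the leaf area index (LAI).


Formula: LAI = total leaf area / ground area  (dimensionless)
LAI = 69.8 m^2 / 6.6 m^2
LAI = 10.58

10.58


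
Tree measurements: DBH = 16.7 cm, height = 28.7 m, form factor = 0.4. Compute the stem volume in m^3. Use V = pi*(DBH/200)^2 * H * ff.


Formula: V = pi * (DBH/200)^2 * H * ff
Radius = DBH/200 = 16.7/200 = 0.0835 m
Radius^2 = 0.0835^2 = 0.00697225 m^2
V = pi * 0.00697225 * 28.7 * 0.4
V = 0.251 m^3

0.251


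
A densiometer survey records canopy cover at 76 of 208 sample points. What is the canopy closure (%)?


Formula: Canopy closure = covered points / total points * 100
Closure = 76 / 208 * 100
Closure = 0.3654 * 100 = 36.5%

36.5


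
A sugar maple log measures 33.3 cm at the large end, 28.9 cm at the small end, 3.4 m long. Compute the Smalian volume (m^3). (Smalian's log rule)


Smalian: V = (A1 + A2)/2 * L,  A = pi*(D/200)^2
A1 = pi*(33.3/200)^2 = 0.087092 m^2
A2 = pi*(28.9/200)^2 = 0.065597 m^2
V = (0.087092+0.065597)/2*3.4 = 0.2596 m^3

0.2596


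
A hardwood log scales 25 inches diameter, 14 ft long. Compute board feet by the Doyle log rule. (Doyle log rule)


Doyle: BF = (D - 4)^2 * L / 16
Adjusted diameter = 25 - 4 = 21 in
(D-4)^2 = 21^2 = 441
BF = 441 * 14 / 16 = 386 BF

386


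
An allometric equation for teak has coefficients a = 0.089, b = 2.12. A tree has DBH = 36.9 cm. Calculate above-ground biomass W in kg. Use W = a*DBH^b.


Formula: W = a * DBH^b  (allometric power law)
DBH^b = 36.9^2.12 = 2099.4034
W = 0.089 * 2099.4034 = 186.8 kg

186.8


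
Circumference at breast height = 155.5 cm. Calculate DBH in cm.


Formula: DBH = C / pi
DBH = 155.5 / pi
pi = 3.14159...
DBH = 49.5 cm

49.5


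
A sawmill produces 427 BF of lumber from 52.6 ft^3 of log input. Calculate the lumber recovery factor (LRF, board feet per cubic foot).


Formula: LRF = Lumber Output (BF) / Log Input (ft^3)
LRF = 427 BF / 52.6 ft^3
LRF = 8.12 BF/ft^3

8.12


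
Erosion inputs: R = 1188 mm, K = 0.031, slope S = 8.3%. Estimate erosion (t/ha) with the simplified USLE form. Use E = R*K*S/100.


Formula: E = R * K * S / 100  (simplified USLE)
R * K = 1188 * 0.031 = 36.828
E = 36.828 * 8.3 / 100 = 3.06 t/ha

3.06


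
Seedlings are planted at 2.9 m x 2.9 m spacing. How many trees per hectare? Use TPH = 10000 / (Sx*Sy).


Formula: TPH = 10000 m^2/ha / (spacing_x * spacing_y)
Area per tree = 2.9 m * 2.9 m = 8.41 m^2
TPH = 10000 / 8.41 = 1189 trees/ha

1189


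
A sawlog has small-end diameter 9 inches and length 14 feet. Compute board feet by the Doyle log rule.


Doyle: BF = (D - 4)^2 * L / 16
Adjusted diameter = 9 - 4 = 5 in
(D-4)^2 = 5^2 = 25
BF = 25 * 14 / 16 = 22 BF

22


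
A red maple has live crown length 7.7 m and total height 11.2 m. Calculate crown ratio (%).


Formula: Crown Ratio = (Crown Length / Total Height) * 100
CR = (7.7 m / 11.2 m) * 100
CR = 0.6875 * 100 = 68.8%

68.8


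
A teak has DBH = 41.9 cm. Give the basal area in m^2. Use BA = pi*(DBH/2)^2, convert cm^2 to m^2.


Formula: BA = pi * (DBH/2)^2 / 10000  (cm^2 to m^2)
Radius = DBH/2 = 41.9/2 = 20.95 cm
BA = pi * 20.95^2 / 10000
   = 1378.8529 cm^2 / 10000
   = 0.1379 m^2

0.1379


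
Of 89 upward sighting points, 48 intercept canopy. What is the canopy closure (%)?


Formula: Canopy closure = covered points / total points * 100
Closure = 48 / 89 * 100
Closure = 0.5393 * 100 = 53.9%

53.9


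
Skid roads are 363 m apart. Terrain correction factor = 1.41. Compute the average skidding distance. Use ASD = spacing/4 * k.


Formula: ASD = (spacing / 4) * correction
Uncorrected distance = spacing / 4 = 363 / 4 = 90.75 m
ASD = 90.75 * 1.41 = 128 m

128


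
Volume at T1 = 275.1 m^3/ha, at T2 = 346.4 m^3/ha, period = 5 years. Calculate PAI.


Formula: PAI = (V_T2 - V_T1) / (T2 - T1)
Volume increment = 346.4 - 275.1 = 71.3 m^3/ha
PAI = 71.3 / 5 = 14.26 m^3/ha/year

14.26


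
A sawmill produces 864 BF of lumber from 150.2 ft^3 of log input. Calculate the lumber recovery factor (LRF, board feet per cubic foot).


Formula: LRF = Lumber Output (BF) / Log Input (ft^3)
LRF = 864 BF / 150.2 ft^3
LRF = 5.75 BF/ft^3

5.75


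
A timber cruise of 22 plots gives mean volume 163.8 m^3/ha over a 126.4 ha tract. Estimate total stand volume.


Formula: Total Volume = Mean Volume per ha * Total Area
Total Volume = 163.8 m^3/ha * 126.4 ha
Total Volume = 20704 m^3

20704


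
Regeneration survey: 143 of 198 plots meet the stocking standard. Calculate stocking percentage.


Formula: Stocking % = stocked plots / total plots * 100
Stocking = 143 / 198 * 100
Stocking = 0.7222 * 100 = 72.2%

72.2


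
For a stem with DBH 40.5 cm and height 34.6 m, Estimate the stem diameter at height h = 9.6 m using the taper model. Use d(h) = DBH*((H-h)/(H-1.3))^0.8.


Taper: d(h) = DBH * ((H - h) / (H - 1.3))^0.8
Numerator = H - h = 34.6 - 9.6 = 25.0 m
Denominator = H - 1.3 = 34.6 - 1.3 = 33.3 m
Ratio = 25.0 / 33.3 = 0.75075
d = 40.5 * 0.75075^0.8 = 32.2 cm

32.2


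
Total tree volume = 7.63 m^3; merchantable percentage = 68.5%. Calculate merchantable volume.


Formula: MV = V_total * (merchantable_pct / 100)
Merchantable fraction = 68.5% / 100 = 0.685
MV = 7.63 m^3 * 0.685 = 5.227 m^3

5.227


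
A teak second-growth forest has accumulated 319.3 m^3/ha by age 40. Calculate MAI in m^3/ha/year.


Formula: MAI = Total Volume / Stand Age
MAI = 319.3 m^3/ha / 40 years
MAI = 7.98 m^3/ha/year

7.98


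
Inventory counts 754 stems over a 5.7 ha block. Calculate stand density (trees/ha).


Formula: Stand Density = N_trees / Area_ha
Density = 754 trees / 5.7 ha
Density = 132 trees/ha

132


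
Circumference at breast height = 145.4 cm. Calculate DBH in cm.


Formula: DBH = C / pi
DBH = 145.4 / pi
pi = 3.14159...
DBH = 46.3 cm

46.3


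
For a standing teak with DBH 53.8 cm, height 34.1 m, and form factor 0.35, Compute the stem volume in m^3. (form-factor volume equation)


Formula: V = pi * (DBH/200)^2 * H * ff
Radius = DBH/200 = 53.8/200 = 0.269 m
Radius^2 = 0.269^2 = 0.072361 m^2
V = pi * 0.072361 * 34.1 * 0.35
V = 2.713 m^3

2.713


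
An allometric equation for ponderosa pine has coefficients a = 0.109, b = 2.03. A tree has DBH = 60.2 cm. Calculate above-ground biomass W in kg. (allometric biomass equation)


Formula: W = a * DBH^b  (allometric power law)
DBH^b = 60.2^2.03 = 4098.0842
W = 0.109 * 4098.0842 = 446.7 kg

446.7


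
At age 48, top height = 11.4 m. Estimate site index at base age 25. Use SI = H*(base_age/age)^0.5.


Formula: SI = H_dom * (base_age / age)^0.5
Age ratio = 25 / 48 = 0.52083
sqrt(age_ratio) = 0.72169
SI = 11.4 * 0.72169 = 8.2 m

8.2


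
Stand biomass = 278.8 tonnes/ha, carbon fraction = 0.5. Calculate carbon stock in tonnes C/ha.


Formula: Carbon Stock = Biomass * Carbon Fraction
C = 278.8 t/ha * 0.5
C = 139.4 t C/ha

139.4


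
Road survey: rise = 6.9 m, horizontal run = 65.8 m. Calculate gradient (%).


Formula: Gradient = rise / run * 100
Gradient = 6.9 / 65.8 * 100 = 10.5%

10.5


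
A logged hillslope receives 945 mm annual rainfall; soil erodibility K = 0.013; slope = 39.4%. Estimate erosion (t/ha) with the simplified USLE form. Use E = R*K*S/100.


Formula: E = R * K * S / 100  (simplified USLE)
R * K = 945 * 0.013 = 12.285
E = 12.285 * 39.4 / 100 = 4.84 t/ha

4.84


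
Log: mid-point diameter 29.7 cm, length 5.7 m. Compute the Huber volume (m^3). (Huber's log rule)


Huber: V = Am * L,  Am = pi*(Dm/200)^2
Am = pi*(29.7/200)^2 = 0.069279 m^2
V = 0.069279*5.7 = 0.3949 m^3

0.3949


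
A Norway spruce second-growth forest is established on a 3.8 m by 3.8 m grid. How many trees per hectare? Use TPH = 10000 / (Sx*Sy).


Formula: TPH = 10000 m^2/ha / (spacing_x * spacing_y)
Area per tree = 3.8 m * 3.8 m = 14.44 m^2
TPH = 10000 / 14.44 = 693 trees/ha

693


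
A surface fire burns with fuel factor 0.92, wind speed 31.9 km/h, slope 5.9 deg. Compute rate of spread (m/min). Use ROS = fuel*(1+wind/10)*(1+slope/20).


Formula: ROS = fuel * (1 + wind/10) * (1 + slope/20)
Wind factor = 1 + 31.9/10 = 4.19
Slope factor = 1 + 5.9/20 = 1.295
ROS = 0.92 * 4.19 * 1.295 = 4.99 m/min

4.99


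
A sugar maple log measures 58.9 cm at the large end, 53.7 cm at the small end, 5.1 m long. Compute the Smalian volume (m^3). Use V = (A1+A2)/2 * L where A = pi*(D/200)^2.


Smalian: V = (A1 + A2)/2 * L,  A = pi*(D/200)^2
A1 = pi*(58.9/200)^2 = 0.272471 m^2
A2 = pi*(53.7/200)^2 = 0.226484 m^2
V = (0.272471+0.226484)/2*5.1 = 1.2723 m^3

1.2723


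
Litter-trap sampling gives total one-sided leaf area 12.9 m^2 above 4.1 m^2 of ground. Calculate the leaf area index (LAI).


Formula: LAI = total leaf area / ground area  (dimensionless)
LAI = 12.9 m^2 / 4.1 m^2
LAI = 3.15

3.15


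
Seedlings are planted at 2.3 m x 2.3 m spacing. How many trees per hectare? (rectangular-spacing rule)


Formula: TPH = 10000 m^2/ha / (spacing_x * spacing_y)
Area per tree = 2.3 m * 2.3 m = 5.29 m^2
TPH = 10000 / 5.29 = 1890 trees/ha

1890


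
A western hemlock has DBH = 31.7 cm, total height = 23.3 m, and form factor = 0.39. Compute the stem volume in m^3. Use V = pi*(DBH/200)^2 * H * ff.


Formula: V = pi * (DBH/200)^2 * H * ff
Radius = DBH/200 = 31.7/200 = 0.1585 m
Radius^2 = 0.1585^2 = 0.02512225 m^2
V = pi * 0.02512225 * 23.3 * 0.39
V = 0.717 m^3

0.717


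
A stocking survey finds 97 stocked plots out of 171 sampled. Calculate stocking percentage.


Formula: Stocking % = stocked plots / total plots * 100
Stocking = 97 / 171 * 100
Stocking = 0.5673 * 100 = 56.7%

56.7


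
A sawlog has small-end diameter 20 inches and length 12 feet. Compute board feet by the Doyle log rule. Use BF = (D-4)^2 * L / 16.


Doyle: BF = (D - 4)^2 * L / 16
Adjusted diameter = 20 - 4 = 16 in
(D-4)^2 = 16^2 = 256
BF = 256 * 12 / 16 = 192 BF

192


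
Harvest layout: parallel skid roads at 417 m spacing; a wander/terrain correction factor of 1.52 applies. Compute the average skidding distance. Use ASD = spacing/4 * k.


Formula: ASD = (spacing / 4) * correction
Uncorrected distance = spacing / 4 = 417 / 4 = 104.25 m
ASD = 104.25 * 1.52 = 158 m

158


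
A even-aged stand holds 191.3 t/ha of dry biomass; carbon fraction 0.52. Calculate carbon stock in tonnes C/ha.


Formula: Carbon Stock = Biomass * Carbon Fraction
C = 191.3 t/ha * 0.52
C = 99.5 t C/ha

99.5


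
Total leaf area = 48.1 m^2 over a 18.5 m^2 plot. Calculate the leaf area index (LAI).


Formula: LAI = total leaf area / ground area  (dimensionless)
LAI = 48.1 m^2 / 18.5 m^2
LAI = 2.6

2.6


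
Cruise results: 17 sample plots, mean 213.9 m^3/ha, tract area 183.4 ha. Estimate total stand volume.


Formula: Total Volume = Mean Volume per ha * Total Area
Total Volume = 213.9 m^3/ha * 183.4 ha
Total Volume = 39229 m^3

39229


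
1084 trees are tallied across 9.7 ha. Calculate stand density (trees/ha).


Formula: Stand Density = N_trees / Area_ha
Density = 1084 trees / 9.7 ha
Density = 112 trees/ha

112


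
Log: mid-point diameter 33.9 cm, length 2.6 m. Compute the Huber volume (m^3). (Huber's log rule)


Huber: V = Am * L,  Am = pi*(Dm/200)^2
Am = pi*(33.9/200)^2 = 0.090259 m^2
V = 0.090259*2.6 = 0.2347 m^3

0.2347


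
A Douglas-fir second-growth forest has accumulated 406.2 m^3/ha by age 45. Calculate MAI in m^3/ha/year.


Formula: MAI = Total Volume / Stand Age
MAI = 406.2 m^3/ha / 45 years
MAI = 9.03 m^3/ha/year

9.03


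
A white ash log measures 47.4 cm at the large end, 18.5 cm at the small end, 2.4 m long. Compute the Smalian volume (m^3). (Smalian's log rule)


Smalian: V = (A1 + A2)/2 * L,  A = pi*(D/200)^2
A1 = pi*(47.4/200)^2 = 0.17646 m^2
A2 = pi*(18.5/200)^2 = 0.02688 m^2
V = (0.17646+0.02688)/2*2.4 = 0.244 m^3

0.244


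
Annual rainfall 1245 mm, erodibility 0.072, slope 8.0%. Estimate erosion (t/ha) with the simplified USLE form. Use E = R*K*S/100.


Formula: E = R * K * S / 100  (simplified USLE)
R * K = 1245 * 0.072 = 89.64
E = 89.64 * 8.0 / 100 = 7.17 t/ha

7.17


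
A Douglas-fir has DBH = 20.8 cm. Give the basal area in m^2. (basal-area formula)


Formula: BA = pi * (DBH/2)^2 / 10000  (cm^2 to m^2)
Radius = DBH/2 = 20.8/2 = 10.4 cm
BA = pi * 10.4^2 / 10000
   = 339.7947 cm^2 / 10000
   = 0.034 m^2

0.034


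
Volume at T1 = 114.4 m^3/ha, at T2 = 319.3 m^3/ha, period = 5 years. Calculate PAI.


Formula: PAI = (V_T2 - V_T1) / (T2 - T1)
Volume increment = 319.3 - 114.4 = 204.9 m^3/ha
PAI = 204.9 / 5 = 40.98 m^3/ha/year

40.98


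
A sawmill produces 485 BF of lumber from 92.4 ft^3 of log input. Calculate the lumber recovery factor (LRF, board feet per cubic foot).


Formula: LRF = Lumber Output (BF) / Log Input (ft^3)
LRF = 485 BF / 92.4 ft^3
LRF = 5.25 BF/ft^3

5.25


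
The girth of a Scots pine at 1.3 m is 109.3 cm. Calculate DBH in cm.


Formula: DBH = C / pi
DBH = 109.3 / pi
pi = 3.14159...
DBH = 34.8 cm

34.8


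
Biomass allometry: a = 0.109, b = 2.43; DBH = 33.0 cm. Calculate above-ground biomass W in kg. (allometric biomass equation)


Formula: W = a * DBH^b  (allometric power law)
DBH^b = 33.0^2.43 = 4897.6627
W = 0.109 * 4897.6627 = 533.8 kg

533.8


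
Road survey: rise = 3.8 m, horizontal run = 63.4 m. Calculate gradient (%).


Formula: Gradient = rise / run * 100
Gradient = 3.8 / 63.4 * 100 = 6.0%

6.0


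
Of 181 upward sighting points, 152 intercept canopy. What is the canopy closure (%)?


Formula: Canopy closure = covered points / total points * 100
Closure = 152 / 181 * 100
Closure = 0.8398 * 100 = 84.0%

84.0


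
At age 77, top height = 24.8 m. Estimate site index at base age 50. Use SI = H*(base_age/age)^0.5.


Formula: SI = H_dom * (base_age / age)^0.5
Age ratio = 50 / 77 = 0.64935
sqrt(age_ratio) = 0.80582
SI = 24.8 * 0.80582 = 20.0 m

20.0


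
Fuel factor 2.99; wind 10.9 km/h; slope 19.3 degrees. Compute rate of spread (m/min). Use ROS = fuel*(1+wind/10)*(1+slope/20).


Formula: ROS = fuel * (1 + wind/10) * (1 + slope/20)
Wind factor = 1 + 10.9/10 = 2.09
Slope factor = 1 + 19.3/20 = 1.965
ROS = 2.99 * 2.09 * 1.965 = 12.28 m/min

12.28


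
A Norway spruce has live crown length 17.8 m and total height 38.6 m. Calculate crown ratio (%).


Formula: Crown Ratio = (Crown Length / Total Height) * 100
CR = (17.8 m / 38.6 m) * 100
CR = 0.4611 * 100 = 46.1%

46.1


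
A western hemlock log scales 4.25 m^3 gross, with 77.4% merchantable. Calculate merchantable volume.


Formula: MV = V_total * (merchantable_pct / 100)
Merchantable fraction = 77.4% / 100 = 0.774
MV = 4.25 m^3 * 0.774 = 3.29 m^3

3.29


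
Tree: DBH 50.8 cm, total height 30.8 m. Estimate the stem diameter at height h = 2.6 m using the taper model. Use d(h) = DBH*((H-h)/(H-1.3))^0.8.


Taper: d(h) = DBH * ((H - h) / (H - 1.3))^0.8
Numerator = H - h = 30.8 - 2.6 = 28.2 m
Denominator = H - 1.3 = 30.8 - 1.3 = 29.5 m
Ratio = 28.2 / 29.5 = 0.95593
d = 50.8 * 0.95593^0.8 = 49.0 cm

49.0


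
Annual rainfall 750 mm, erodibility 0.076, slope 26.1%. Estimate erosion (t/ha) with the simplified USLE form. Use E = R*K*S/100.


Formula: E = R * K * S / 100  (simplified USLE)
R * K = 750 * 0.076 = 57.0
E = 57.0 * 26.1 / 100 = 14.88 t/ha

14.88


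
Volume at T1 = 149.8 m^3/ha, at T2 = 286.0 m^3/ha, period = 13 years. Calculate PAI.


Formula: PAI = (V_T2 - V_T1) / (T2 - T1)
Volume increment = 286.0 - 149.8 = 136.2 m^3/ha
PAI = 136.2 / 13 = 10.48 m^3/ha/year

10.48


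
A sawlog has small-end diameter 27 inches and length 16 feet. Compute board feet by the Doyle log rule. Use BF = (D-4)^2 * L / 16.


Doyle: BF = (D - 4)^2 * L / 16
Adjusted diameter = 27 - 4 = 23 in
(D-4)^2 = 23^2 = 529
BF = 529 * 16 / 16 = 529 BF

529


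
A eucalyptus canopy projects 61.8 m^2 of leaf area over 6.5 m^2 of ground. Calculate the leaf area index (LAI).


Formula: LAI = total leaf area / ground area  (dimensionless)
LAI = 61.8 m^2 / 6.5 m^2
LAI = 9.51

9.51


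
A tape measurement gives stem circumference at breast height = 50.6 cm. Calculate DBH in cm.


Formula: DBH = C / pi
DBH = 50.6 / pi
pi = 3.14159...
DBH = 16.1 cm

16.1


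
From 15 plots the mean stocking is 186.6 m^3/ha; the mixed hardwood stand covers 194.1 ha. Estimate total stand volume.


Formula: Total Volume = Mean Volume per ha * Total Area
Total Volume = 186.6 m^3/ha * 194.1 ha
Total Volume = 36219 m^3

36219


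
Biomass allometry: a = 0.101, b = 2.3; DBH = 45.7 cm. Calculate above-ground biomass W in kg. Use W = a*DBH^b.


Formula: W = a * DBH^b  (allometric power law)
DBH^b = 45.7^2.3 = 6573.6603
W = 0.101 * 6573.6603 = 663.9 kg

663.9


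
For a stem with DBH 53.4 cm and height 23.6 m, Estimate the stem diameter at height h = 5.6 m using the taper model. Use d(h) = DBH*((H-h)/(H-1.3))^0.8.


Taper: d(h) = DBH * ((H - h) / (H - 1.3))^0.8
Numerator = H - h = 23.6 - 5.6 = 18.0 m
Denominator = H - 1.3 = 23.6 - 1.3 = 22.3 m
Ratio = 18.0 / 22.3 = 0.80717
d = 53.4 * 0.80717^0.8 = 45.0 cm

45.0


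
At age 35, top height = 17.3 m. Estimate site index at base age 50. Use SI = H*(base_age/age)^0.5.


Formula: SI = H_dom * (base_age / age)^0.5
Age ratio = 50 / 35 = 1.42857
sqrt(age_ratio) = 1.19523
SI = 17.3 * 1.19523 = 20.7 m

20.7


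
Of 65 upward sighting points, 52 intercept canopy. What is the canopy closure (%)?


Formula: Canopy closure = covered points / total points * 100
Closure = 52 / 65 * 100
Closure = 0.8 * 100 = 80.0%

80.0


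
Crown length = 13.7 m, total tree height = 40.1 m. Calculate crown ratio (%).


Formula: Crown Ratio = (Crown Length / Total Height) * 100
CR = (13.7 m / 40.1 m) * 100
CR = 0.3416 * 100 = 34.2%

34.2


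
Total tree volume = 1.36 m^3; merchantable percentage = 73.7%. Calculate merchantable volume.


Formula: MV = V_total * (merchantable_pct / 100)
Merchantable fraction = 73.7% / 100 = 0.737
MV = 1.36 m^3 * 0.737 = 1.002 m^3

1.002


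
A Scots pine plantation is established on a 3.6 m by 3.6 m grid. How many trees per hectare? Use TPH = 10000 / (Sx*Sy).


Formula: TPH = 10000 m^2/ha / (spacing_x * spacing_y)
Area per tree = 3.6 m * 3.6 m = 12.96 m^2
TPH = 10000 / 12.96 = 772 trees/ha

772


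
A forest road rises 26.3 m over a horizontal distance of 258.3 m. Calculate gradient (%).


Formula: Gradient = rise / run * 100
Gradient = 26.3 / 258.3 * 100 = 10.2%

10.2


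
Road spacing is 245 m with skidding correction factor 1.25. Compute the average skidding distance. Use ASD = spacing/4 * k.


Formula: ASD = (spacing / 4) * correction
Uncorrected distance = spacing / 4 = 245 / 4 = 61.25 m
ASD = 61.25 * 1.25 = 77 m

77


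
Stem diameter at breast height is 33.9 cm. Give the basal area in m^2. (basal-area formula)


Formula: BA = pi * (DBH/2)^2 / 10000  (cm^2 to m^2)
Radius = DBH/2 = 33.9/2 = 16.95 cm
BA = pi * 16.95^2 / 10000
   = 902.5874 cm^2 / 10000
   = 0.0903 m^2

0.0903


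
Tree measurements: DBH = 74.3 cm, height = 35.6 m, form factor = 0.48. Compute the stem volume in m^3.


Formula: V = pi * (DBH/200)^2 * H * ff
Radius = DBH/200 = 74.3/200 = 0.3715 m
Radius^2 = 0.3715^2 = 0.13801225 m^2
V = pi * 0.13801225 * 35.6 * 0.48
V = 7.409 m^3

7.409


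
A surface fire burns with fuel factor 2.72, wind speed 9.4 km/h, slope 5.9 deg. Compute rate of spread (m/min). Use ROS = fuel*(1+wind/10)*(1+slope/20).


Formula: ROS = fuel * (1 + wind/10) * (1 + slope/20)
Wind factor = 1 + 9.4/10 = 1.94
Slope factor = 1 + 5.9/20 = 1.295
ROS = 2.72 * 1.94 * 1.295 = 6.83 m/min

6.83


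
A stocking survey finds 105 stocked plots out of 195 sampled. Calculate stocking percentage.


Formula: Stocking % = stocked plots / total plots * 100
Stocking = 105 / 195 * 100
Stocking = 0.5385 * 100 = 53.8%

53.8


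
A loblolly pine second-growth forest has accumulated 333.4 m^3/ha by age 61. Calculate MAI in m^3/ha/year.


Formula: MAI = Total Volume / Stand Age
MAI = 333.4 m^3/ha / 61 years
MAI = 5.47 m^3/ha/year

5.47


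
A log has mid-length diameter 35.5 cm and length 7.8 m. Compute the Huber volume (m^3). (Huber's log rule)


Huber: V = Am * L,  Am = pi*(Dm/200)^2
Am = pi*(35.5/200)^2 = 0.09898 m^2
V = 0.09898*7.8 = 0.772 m^3

0.772


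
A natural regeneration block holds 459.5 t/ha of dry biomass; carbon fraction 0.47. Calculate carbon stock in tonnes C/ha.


Formula: Carbon Stock = Biomass * Carbon Fraction
C = 459.5 t/ha * 0.47
C = 216.0 t C/ha

216.0


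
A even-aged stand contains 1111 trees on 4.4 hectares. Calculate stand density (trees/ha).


Formula: Stand Density = N_trees / Area_ha
Density = 1111 trees / 4.4 ha
Density = 253 trees/ha

253


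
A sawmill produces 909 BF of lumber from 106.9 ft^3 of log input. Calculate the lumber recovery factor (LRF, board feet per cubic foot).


Formula: LRF = Lumber Output (BF) / Log Input (ft^3)
LRF = 909 BF / 106.9 ft^3
LRF = 8.5 BF/ft^3

8.5


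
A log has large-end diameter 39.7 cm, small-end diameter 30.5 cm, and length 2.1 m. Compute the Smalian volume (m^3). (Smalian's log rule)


Smalian: V = (A1 + A2)/2 * L,  A = pi*(D/200)^2
A1 = pi*(39.7/200)^2 = 0.123786 m^2
A2 = pi*(30.5/200)^2 = 0.073062 m^2
V = (0.123786+0.073062)/2*2.1 = 0.2067 m^3

0.2067


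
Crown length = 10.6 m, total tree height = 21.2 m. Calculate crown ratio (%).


Formula: Crown Ratio = (Crown Length / Total Height) * 100
CR = (10.6 m / 21.2 m) * 100
CR = 0.5 * 100 = 50.0%

50.0


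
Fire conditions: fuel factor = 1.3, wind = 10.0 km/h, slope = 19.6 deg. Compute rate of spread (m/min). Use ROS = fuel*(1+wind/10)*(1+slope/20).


Formula: ROS = fuel * (1 + wind/10) * (1 + slope/20)
Wind factor = 1 + 10.0/10 = 2.0
Slope factor = 1 + 19.6/20 = 1.98
ROS = 1.3 * 2.0 * 1.98 = 5.15 m/min

5.15


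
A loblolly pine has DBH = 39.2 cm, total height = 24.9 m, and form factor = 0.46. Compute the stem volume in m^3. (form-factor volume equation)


Formula: V = pi * (DBH/200)^2 * H * ff
Radius = DBH/200 = 39.2/200 = 0.196 m
Radius^2 = 0.196^2 = 0.038416 m^2
V = pi * 0.038416 * 24.9 * 0.46
V = 1.382 m^3

1.382


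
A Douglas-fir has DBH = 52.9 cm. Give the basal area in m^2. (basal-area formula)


Formula: BA = pi * (DBH/2)^2 / 10000  (cm^2 to m^2)
Radius = DBH/2 = 52.9/2 = 26.45 cm
BA = pi * 26.45^2 / 10000
   = 2197.8661 cm^2 / 10000
   = 0.2198 m^2

0.2198


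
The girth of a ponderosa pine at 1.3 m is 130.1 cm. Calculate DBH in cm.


Formula: DBH = C / pi
DBH = 130.1 / pi
pi = 3.14159...
DBH = 41.4 cm

41.4


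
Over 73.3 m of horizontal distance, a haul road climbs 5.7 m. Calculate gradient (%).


Formula: Gradient = rise / run * 100
Gradient = 5.7 / 73.3 * 100 = 7.8%

7.8


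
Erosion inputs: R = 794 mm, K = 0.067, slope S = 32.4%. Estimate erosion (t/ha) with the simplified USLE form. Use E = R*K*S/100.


Formula: E = R * K * S / 100  (simplified USLE)
R * K = 794 * 0.067 = 53.198
E = 53.198 * 32.4 / 100 = 17.24 t/ha

17.24


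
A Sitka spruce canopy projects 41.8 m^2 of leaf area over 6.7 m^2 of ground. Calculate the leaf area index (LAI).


Formula: LAI = total leaf area / ground area  (dimensionless)
LAI = 41.8 m^2 / 6.7 m^2
LAI = 6.24

6.24


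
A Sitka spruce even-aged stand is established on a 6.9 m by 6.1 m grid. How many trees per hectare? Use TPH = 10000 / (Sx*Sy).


Formula: TPH = 10000 m^2/ha / (spacing_x * spacing_y)
Area per tree = 6.9 m * 6.1 m = 42.09 m^2
TPH = 10000 / 42.09 = 238 trees/ha

238


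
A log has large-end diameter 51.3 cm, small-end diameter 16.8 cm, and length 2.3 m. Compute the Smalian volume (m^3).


Smalian: V = (A1 + A2)/2 * L,  A = pi*(D/200)^2
A1 = pi*(51.3/200)^2 = 0.206692 m^2
A2 = pi*(16.8/200)^2 = 0.022167 m^2
V = (0.206692+0.022167)/2*2.3 = 0.2632 m^3

0.2632


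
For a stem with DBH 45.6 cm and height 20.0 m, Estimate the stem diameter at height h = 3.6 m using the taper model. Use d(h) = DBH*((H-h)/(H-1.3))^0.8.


Taper: d(h) = DBH * ((H - h) / (H - 1.3))^0.8
Numerator = H - h = 20.0 - 3.6 = 16.4 m
Denominator = H - 1.3 = 20.0 - 1.3 = 18.7 m
Ratio = 16.4 / 18.7 = 0.87701
d = 45.6 * 0.87701^0.8 = 41.1 cm

41.1


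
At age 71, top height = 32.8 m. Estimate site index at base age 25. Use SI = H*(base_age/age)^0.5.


Formula: SI = H_dom * (base_age / age)^0.5
Age ratio = 25 / 71 = 0.35211
sqrt(age_ratio) = 0.59339
SI = 32.8 * 0.59339 = 19.5 m

19.5


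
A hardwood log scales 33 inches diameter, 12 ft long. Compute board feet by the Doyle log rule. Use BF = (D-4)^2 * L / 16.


Doyle: BF = (D - 4)^2 * L / 16
Adjusted diameter = 33 - 4 = 29 in
(D-4)^2 = 29^2 = 841
BF = 841 * 12 / 16 = 631 BF

631


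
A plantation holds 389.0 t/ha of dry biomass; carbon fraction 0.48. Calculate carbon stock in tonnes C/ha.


Formula: Carbon Stock = Biomass * Carbon Fraction
C = 389.0 t/ha * 0.48
C = 186.7 t C/ha

186.7


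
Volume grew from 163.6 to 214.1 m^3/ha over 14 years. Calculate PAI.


Formula: PAI = (V_T2 - V_T1) / (T2 - T1)
Volume increment = 214.1 - 163.6 = 50.5 m^3/ha
PAI = 50.5 / 14 = 3.61 m^3/ha/year

3.61


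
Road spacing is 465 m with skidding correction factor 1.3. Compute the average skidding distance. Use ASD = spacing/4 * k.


Formula: ASD = (spacing / 4) * correction
Uncorrected distance = spacing / 4 = 465 / 4 = 116.25 m
ASD = 116.25 * 1.3 = 151 m

151


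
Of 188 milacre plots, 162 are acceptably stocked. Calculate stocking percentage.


Formula: Stocking % = stocked plots / total plots * 100
Stocking = 162 / 188 * 100
Stocking = 0.8617 * 100 = 86.2%

86.2


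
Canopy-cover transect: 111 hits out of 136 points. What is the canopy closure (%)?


Formula: Canopy closure = covered points / total points * 100
Closure = 111 / 136 * 100
Closure = 0.8162 * 100 = 81.6%

81.6


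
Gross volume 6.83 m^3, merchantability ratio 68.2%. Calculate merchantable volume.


Formula: MV = V_total * (merchantable_pct / 100)
Merchantable fraction = 68.2% / 100 = 0.682
MV = 6.83 m^3 * 0.682 = 4.658 m^3

4.658


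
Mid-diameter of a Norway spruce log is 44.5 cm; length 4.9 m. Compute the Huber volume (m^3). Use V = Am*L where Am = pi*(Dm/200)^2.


Huber: V = Am * L,  Am = pi*(Dm/200)^2
Am = pi*(44.5/200)^2 = 0.155528 m^2
V = 0.155528*4.9 = 0.7621 m^3

0.7621


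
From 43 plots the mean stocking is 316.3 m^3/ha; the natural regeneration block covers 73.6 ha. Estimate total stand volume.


Formula: Total Volume = Mean Volume per ha * Total Area
Total Volume = 316.3 m^3/ha * 73.6 ha
Total Volume = 23280 m^3

23280


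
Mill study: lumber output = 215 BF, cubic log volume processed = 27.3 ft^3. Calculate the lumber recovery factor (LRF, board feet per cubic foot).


Formula: LRF = Lumber Output (BF) / Log Input (ft^3)
LRF = 215 BF / 27.3 ft^3
LRF = 7.88 BF/ft^3

7.88


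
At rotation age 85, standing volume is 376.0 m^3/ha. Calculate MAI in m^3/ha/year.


Formula: MAI = Total Volume / Stand Age
MAI = 376.0 m^3/ha / 85 years
MAI = 4.42 m^3/ha/year

4.42


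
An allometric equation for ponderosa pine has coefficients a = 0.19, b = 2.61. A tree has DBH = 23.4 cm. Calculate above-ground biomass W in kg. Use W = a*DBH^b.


Formula: W = a * DBH^b  (allometric power law)
DBH^b = 23.4^2.61 = 3746.7385
W = 0.19 * 3746.7385 = 711.9 kg

711.9


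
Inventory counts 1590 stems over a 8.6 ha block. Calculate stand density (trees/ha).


Formula: Stand Density = N_trees / Area_ha
Density = 1590 trees / 8.6 ha
Density = 185 trees/ha

185


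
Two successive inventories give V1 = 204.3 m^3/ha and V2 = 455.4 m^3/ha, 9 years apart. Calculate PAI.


Formula: PAI = (V_T2 - V_T1) / (T2 - T1)
Volume increment = 455.4 - 204.3 = 251.1 m^3/ha
PAI = 251.1 / 9 = 27.9 m^3/ha/year

27.9


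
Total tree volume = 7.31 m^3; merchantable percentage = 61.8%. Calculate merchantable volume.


Formula: MV = V_total * (merchantable_pct / 100)
Merchantable fraction = 61.8% / 100 = 0.618
MV = 7.31 m^3 * 0.618 = 4.518 m^3

4.518


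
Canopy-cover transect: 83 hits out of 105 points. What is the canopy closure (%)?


Formula: Canopy closure = covered points / total points * 100
Closure = 83 / 105 * 100
Closure = 0.7905 * 100 = 79.0%

79.0


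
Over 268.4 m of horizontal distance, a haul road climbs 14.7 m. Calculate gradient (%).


Formula: Gradient = rise / run * 100
Gradient = 14.7 / 268.4 * 100 = 5.5%

5.5


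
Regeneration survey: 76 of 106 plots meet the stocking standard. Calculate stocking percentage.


Formula: Stocking % = stocked plots / total plots * 100
Stocking = 76 / 106 * 100
Stocking = 0.717 * 100 = 71.7%

71.7


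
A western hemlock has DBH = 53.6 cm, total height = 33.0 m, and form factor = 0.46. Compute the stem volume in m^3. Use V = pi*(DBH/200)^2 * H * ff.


Formula: V = pi * (DBH/200)^2 * H * ff
Radius = DBH/200 = 53.6/200 = 0.268 m
Radius^2 = 0.268^2 = 0.071824 m^2
V = pi * 0.071824 * 33.0 * 0.46
V = 3.425 m^3

3.425


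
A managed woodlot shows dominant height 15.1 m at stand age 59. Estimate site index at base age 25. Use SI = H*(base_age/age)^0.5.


Formula: SI = H_dom * (base_age / age)^0.5
Age ratio = 25 / 59 = 0.42373
sqrt(age_ratio) = 0.65094
SI = 15.1 * 0.65094 = 9.8 m

9.8


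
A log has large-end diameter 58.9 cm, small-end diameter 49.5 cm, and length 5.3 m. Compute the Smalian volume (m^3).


Smalian: V = (A1 + A2)/2 * L,  A = pi*(D/200)^2
A1 = pi*(58.9/200)^2 = 0.272471 m^2
A2 = pi*(49.5/200)^2 = 0.192442 m^2
V = (0.272471+0.192442)/2*5.3 = 1.232 m^3

1.232


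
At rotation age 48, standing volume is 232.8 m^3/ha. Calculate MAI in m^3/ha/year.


Formula: MAI = Total Volume / Stand Age
MAI = 232.8 m^3/ha / 48 years
MAI = 4.85 m^3/ha/year

4.85


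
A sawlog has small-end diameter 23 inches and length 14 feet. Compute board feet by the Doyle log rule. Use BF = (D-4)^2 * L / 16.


Doyle: BF = (D - 4)^2 * L / 16
Adjusted diameter = 23 - 4 = 19 in
(D-4)^2 = 19^2 = 361
BF = 361 * 14 / 16 = 316 BF

316


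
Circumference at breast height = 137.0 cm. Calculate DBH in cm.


Formula: DBH = C / pi
DBH = 137.0 / pi
pi = 3.14159...
DBH = 43.6 cm

43.6


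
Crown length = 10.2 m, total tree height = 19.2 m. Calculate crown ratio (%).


Formula: Crown Ratio = (Crown Length / Total Height) * 100
CR = (10.2 m / 19.2 m) * 100
CR = 0.5312 * 100 = 53.1%

53.1


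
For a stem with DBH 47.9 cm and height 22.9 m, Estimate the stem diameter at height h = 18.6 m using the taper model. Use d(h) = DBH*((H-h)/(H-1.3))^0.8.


Taper: d(h) = DBH * ((H - h) / (H - 1.3))^0.8
Numerator = H - h = 22.9 - 18.6 = 4.3 m
Denominator = H - 1.3 = 22.9 - 1.3 = 21.6 m
Ratio = 4.3 / 21.6 = 0.19907
d = 47.9 * 0.19907^0.8 = 13.2 cm

13.2


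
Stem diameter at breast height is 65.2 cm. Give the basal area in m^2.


Formula: BA = pi * (DBH/2)^2 / 10000  (cm^2 to m^2)
Radius = DBH/2 = 65.2/2 = 32.6 cm
BA = pi * 32.6^2 / 10000
   = 3338.759 cm^2 / 10000
   = 0.3339 m^2

0.3339


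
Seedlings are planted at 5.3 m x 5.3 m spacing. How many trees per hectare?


Formula: TPH = 10000 m^2/ha / (spacing_x * spacing_y)
Area per tree = 5.3 m * 5.3 m = 28.09 m^2
TPH = 10000 / 28.09 = 356 trees/ha

356


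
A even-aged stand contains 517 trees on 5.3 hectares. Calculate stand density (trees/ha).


Formula: Stand Density = N_trees / Area_ha
Density = 517 trees / 5.3 ha
Density = 98 trees/ha

98


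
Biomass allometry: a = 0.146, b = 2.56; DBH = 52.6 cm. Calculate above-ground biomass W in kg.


Formula: W = a * DBH^b  (allometric power law)
DBH^b = 52.6^2.56 = 25452.0932
W = 0.146 * 25452.0932 = 3716.0 kg

3716.0


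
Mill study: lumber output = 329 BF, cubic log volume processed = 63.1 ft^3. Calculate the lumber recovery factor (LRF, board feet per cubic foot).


Formula: LRF = Lumber Output (BF) / Log Input (ft^3)
LRF = 329 BF / 63.1 ft^3
LRF = 5.21 BF/ft^3

5.21


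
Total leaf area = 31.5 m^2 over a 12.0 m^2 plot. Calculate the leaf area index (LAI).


Formula: LAI = total leaf area / ground area  (dimensionless)
LAI = 31.5 m^2 / 12.0 m^2
LAI = 2.63

2.63


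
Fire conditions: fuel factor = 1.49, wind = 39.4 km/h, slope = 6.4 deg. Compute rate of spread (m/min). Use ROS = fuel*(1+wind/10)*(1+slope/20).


Formula: ROS = fuel * (1 + wind/10) * (1 + slope/20)
Wind factor = 1 + 39.4/10 = 4.94
Slope factor = 1 + 6.4/20 = 1.32
ROS = 1.49 * 4.94 * 1.32 = 9.72 m/min

9.72


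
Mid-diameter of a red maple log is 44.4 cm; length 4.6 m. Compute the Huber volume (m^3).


Huber: V = Am * L,  Am = pi*(Dm/200)^2
Am = pi*(44.4/200)^2 = 0.15483 m^2
V = 0.15483*4.6 = 0.7122 m^3

0.7122


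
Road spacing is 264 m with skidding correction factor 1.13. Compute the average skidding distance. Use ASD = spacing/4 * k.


Formula: ASD = (spacing / 4) * correction
Uncorrected distance = spacing / 4 = 264 / 4 = 66 m
ASD = 66 * 1.13 = 75 m

75


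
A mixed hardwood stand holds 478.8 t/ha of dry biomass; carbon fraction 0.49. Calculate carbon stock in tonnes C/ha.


Formula: Carbon Stock = Biomass * Carbon Fraction
C = 478.8 t/ha * 0.49
C = 234.6 t C/ha

234.6
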